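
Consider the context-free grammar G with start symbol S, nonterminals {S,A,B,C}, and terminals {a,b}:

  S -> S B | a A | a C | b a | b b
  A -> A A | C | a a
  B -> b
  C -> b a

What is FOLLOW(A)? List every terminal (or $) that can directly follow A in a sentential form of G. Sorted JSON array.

FIRST sets, iterate to fixpoint:
pass 1:
  A via A→a a: +{a}
  B via B→b: +{b}
  C via C→b a: +{b}
  S via S→a A: +{a}
  S via S→b a: +{b}
  FIRST[S]={a,b}  FIRST[A]={a}  FIRST[B]={b}  FIRST[C]={b}
pass 2:
  A via A→C: +{b}
  FIRST[S]={a,b}  FIRST[A]={a,b}  FIRST[B]={b}  FIRST[C]={b}
pass 3: (no change)
  FIRST[S]={a,b}  FIRST[A]={a,b}  FIRST[B]={b}  FIRST[C]={b}

FOLLOW iteration:
FOLLOW(S) := {$}
round 1:
  A→A A: FOLLOW(A) ⊇ FIRST(A) = {a,b}; new: +{a,b}
  A→C: FOLLOW(C) ⊇ FOLLOW(A) ⊇ {a,b}; new: +{a,b}
  S→S B: FOLLOW(S) ⊇ FIRST(B) = {b}; new: +{b}
  S→S B: FOLLOW(B) ⊇ FOLLOW(S) ⊇ {$,b}; new: +{$,b}
  S→a A: FOLLOW(A) ⊇ FOLLOW(S) ⊇ {$,b}; new: +{$}
  S→a C: FOLLOW(C) ⊇ FOLLOW(S) ⊇ {$,b}; new: +{$}
  FOLLOW(S)={$,b}  FOLLOW(A)={$,a,b}  FOLLOW(B)={$,b}  FOLLOW(C)={$,a,b}
round 2: (no change)
  FOLLOW(S)={$,b}  FOLLOW(A)={$,a,b}  FOLLOW(B)={$,b}  FOLLOW(C)={$,a,b}

FOLLOW(A) = ["$", "a", "b"]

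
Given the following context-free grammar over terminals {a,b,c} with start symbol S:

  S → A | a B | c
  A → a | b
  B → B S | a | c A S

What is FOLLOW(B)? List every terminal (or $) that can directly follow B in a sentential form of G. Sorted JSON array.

Compute FIRST by fixpoint:
round 1:
  A via A→a: +{a}
  A via A→b: +{b}
  B via B→a: +{a}
  B via B→c A S: +{c}
  S via S→A: +{a,b}
  S via S→c: +{c}
  S: {a,b,c}  A: {a,b}  B: {a,c}
round 2: (stable)
  S: {a,b,c}  A: {a,b}  B: {a,c}

FOLLOW sets:
FOLLOW(S) := {$}
iter 1:
  B→B S: FOLLOW(B) ⊇ FIRST(S) = {a,b,c}; new: +{a,b,c}
  B→B S: FOLLOW(S) ⊇ FOLLOW(B) ⊇ {a,b,c}; new: +{a,b,c}
  B→c A S: FOLLOW(A) ⊇ FIRST(S) = {a,b,c}; new: +{a,b,c}
  S→A: FOLLOW(A) ⊇ FOLLOW(S) ⊇ {$,a,b,c}; new: +{$}
  S→a B: FOLLOW(B) ⊇ FOLLOW(S) ⊇ {$,a,b,c}; new: +{$}
  FOLLOW[S]={$,a,b,c}  FOLLOW[A]={$,a,b,c}  FOLLOW[B]={$,a,b,c}
iter 2: (stable)
  FOLLOW[S]={$,a,b,c}  FOLLOW[A]={$,a,b,c}  FOLLOW[B]={$,a,b,c}

FOLLOW(B) = ["$", "a", "b", "c"]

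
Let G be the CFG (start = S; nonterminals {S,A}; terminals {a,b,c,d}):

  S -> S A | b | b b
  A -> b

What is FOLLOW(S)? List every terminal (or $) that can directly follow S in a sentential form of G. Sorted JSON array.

Compute FIRST by fixpoint:
round 1:
  A via A→b: +{b}
  S via S→b: +{b}
  FIRST(S)={b}  FIRST(A)={b}
round 2: (stable)
  FIRST(S)={b}  FIRST(A)={b}

FOLLOW iteration:
FOLLOW(S) := {$}
pass 1:
  S→S A: FOLLOW(S) ⊇ FIRST(A) = {b}; new: +{b}
  S→S A: FOLLOW(A) ⊇ FOLLOW(S) ⊇ {$,b}; new: +{$,b}
  FOLLOW(S)={$,b}  FOLLOW(A)={$,b}
pass 2: done
  FOLLOW(S)={$,b}  FOLLOW(A)={$,b}

FOLLOW(S) = ["$", "b"]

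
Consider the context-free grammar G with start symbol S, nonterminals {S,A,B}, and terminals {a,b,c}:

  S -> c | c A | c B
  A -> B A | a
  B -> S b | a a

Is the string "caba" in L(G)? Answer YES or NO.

CNF form of G:
  S -> T2 A | T2 B | c
  A -> B A | a
  B -> S T0 | T1 T1
  T0 -> b
  T1 -> a
  T2 -> c

CYK fill:
  T[0,0] 'c' = {S,T2}  orig:{S}
  T[1,1] 'a' = {A,T1}  orig:{A}
  T[2,2] 'b' = {T0}  orig:{}
  T[3,3] 'a' = {A,T1}  orig:{A}
  T[0,1] 'ca' = {S}
  T[1,2] 'ab' = ∅
  T[2,3] 'ba' = ∅
  T[0,2] 'cab' = {B}
  T[1,3] 'aba' = ∅
  T[0,3] 'caba' = {A}

S ∉ T[0,3] ⇒ NO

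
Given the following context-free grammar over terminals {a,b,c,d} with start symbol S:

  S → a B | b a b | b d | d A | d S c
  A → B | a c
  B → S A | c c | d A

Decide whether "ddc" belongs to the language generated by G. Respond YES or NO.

CNF form of G:
  S -> T0 B | T2 A | T2 X5 | T3 T2 | T3 X4
  A -> S A | T0 T1 | T1 T1 | T2 A
  B -> S A | T1 T1 | T2 A
  T0 -> a
  T1 -> c
  T2 -> d
  T3 -> b
  X4 -> T0 T3
  X5 -> S T1

CYK fill:
  cell(0,0) d: {T2}  orig:{}
  cell(1,1) d: {T2}  orig:{}
  cell(2,2) c: {T1}  orig:{}
  cell(0,1) dd: ∅
  cell(1,2) dc: ∅
  cell(0,2) ddc: ∅

S ∉ T[0,2] ⇒ NO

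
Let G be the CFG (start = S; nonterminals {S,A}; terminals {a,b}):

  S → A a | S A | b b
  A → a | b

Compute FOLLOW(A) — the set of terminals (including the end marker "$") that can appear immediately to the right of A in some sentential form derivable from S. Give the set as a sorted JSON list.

FIRST iteration:
pass 1:
  A via A→a: +{a}
  A via A→b: +{b}
  S via S→A a: +{a,b}
  FIRST[S]={a,b}  FIRST[A]={a,b}
pass 2: (no change)
  FIRST[S]={a,b}  FIRST[A]={a,b}

Compute FOLLOW by fixpoint:
FOLLOW(S) := {$}
round 1:
  S→A a: FOLLOW(A) ⊇ FIRST(a) = {a}; new: +{a}
  S→S A: FOLLOW(S) ⊇ FIRST(A) = {a,b}; new: +{a,b}
  S→S A: FOLLOW(A) ⊇ FOLLOW(S) ⊇ {$,a,b}; new: +{$,b}
  FOLLOW[S]={$,a,b}  FOLLOW[A]={$,a,b}
round 2: done
  FOLLOW[S]={$,a,b}  FOLLOW[A]={$,a,b}

FOLLOW(A) = ["$", "a", "b"]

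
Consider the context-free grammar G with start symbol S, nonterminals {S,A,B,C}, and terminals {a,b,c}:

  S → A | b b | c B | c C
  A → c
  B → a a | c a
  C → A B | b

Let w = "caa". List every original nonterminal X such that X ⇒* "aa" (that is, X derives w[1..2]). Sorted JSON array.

CNF form of G:
  S -> T1 B | T1 C | T2 T2 | c
  A -> c
  B -> T0 T0 | T1 T0
  C -> A B | b
  T0 -> a
  T1 -> c
  T2 -> b

Fill CYK table bottom-up (cells [i..j] with 1 ≤ i ≤ j ≤ 2 only):
  T[1,1] 'a' = {T0}  orig:{}
  T[2,2] 'a' = {T0}  orig:{}
  T[1,2] 'aa' = {B}

Original NTs in T[1,2] deriving "aa": ["B"]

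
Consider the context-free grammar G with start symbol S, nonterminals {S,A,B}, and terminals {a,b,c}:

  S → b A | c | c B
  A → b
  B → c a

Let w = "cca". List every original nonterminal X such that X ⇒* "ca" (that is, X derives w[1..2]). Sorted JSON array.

Convert to CNF:
  S -> T0 B | T2 A | c
  A -> b
  B -> T0 T1
  T0 -> c
  T1 -> a
  T2 -> b

CYK table (by increasing span) — only the sub-triangle for w[1..2]:
  [1..1]={S,T0}  "c"  orig:{S}
  [2..2]={T1}  "a"  orig:{}
  [1..2]={B}  "ca"

Original NTs in T[1,2] deriving "ca": ["B"]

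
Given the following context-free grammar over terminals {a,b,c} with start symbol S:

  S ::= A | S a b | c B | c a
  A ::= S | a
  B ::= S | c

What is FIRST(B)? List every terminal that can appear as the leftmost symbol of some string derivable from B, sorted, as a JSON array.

FIRST iteration:
round 1:
  A via A→a: +{a}
  B via B→c: +{c}
  S via S→A: +{a}
  S via S→c B: +{c}
  S: {a,c}  A: {a}  B: {c}
round 2:
  A via A→S: +{c}
  B via B→S: +{a}
  S: {a,c}  A: {a,c}  B: {a,c}
round 3: (stable)
  S: {a,c}  A: {a,c}  B: {a,c}

FIRST(B) = ["a", "c"]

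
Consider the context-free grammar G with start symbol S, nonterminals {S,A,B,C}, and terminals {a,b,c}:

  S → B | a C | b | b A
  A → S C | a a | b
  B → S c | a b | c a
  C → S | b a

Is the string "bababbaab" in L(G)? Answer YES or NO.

CNF form of G:
  S -> S T1 | T0 C | T0 T2 | T1 T0 | T2 A | b
  A -> S C | T0 T0 | b
  B -> S T1 | T0 T2 | T1 T0
  C -> S T1 | T0 C | T0 T2 | T1 T0 | T2 A | T2 T0 | b
  T0 -> a
  T1 -> c
  T2 -> b

Fill CYK table bottom-up:
  cell(0,0) b: {A,C,S,T2}  orig:{A,C,S}
  cell(1,1) a: {T0}  orig:{}
  cell(2,2) b: {A,C,S,T2}  orig:{A,C,S}
  cell(3,3) a: {T0}  orig:{}
  cell(4,4) b: {A,C,S,T2}  orig:{A,C,S}
  cell(5,5) b: {A,C,S,T2}  orig:{A,C,S}
  cell(6,6) a: {T0}  orig:{}
  cell(7,7) a: {T0}  orig:{}
  cell(8,8) b: {A,C,S,T2}  orig:{A,C,S}
  cell(0,1) ba: {C}
  cell(1,2) ab: {B,C,S}
  cell(2,3) ba: {C}
  cell(3,4) ab: {B,C,S}
  cell(4,5) bb: {A,C,S}
  cell(5,6) ba: {C}
  cell(6,7) aa: {A}
  cell(7,8) ab: {B,C,S}
  cell(0,2) bab: {A}
  cell(1,3) aba: {C,S}
  cell(2,4) bab: {A}
  cell(3,5) abb: {A,C,S}
  cell(4,6) bba: {A}
  cell(5,7) baa: {C,S}
  cell(6,8) aab: {C,S}
  cell(0,3) baba: {A}
  cell(1,4) abab: {A}
  cell(2,5) babb: {A,C,S}
  cell(3,6) abba: {A}
  cell(4,7) bbaa: {A}
  cell(5,8) baab: {A}
  cell(0,4) babab: {C,S}
  cell(1,5) ababb: {A,C,S}
  cell(2,6) babba: {C,S}
  cell(3,7) abbaa: {A}
  cell(4,8) bbaab: {A,C,S}
  cell(0,5) bababb: {A,C,S}
  cell(1,6) ababba: {C,S}
  cell(2,7) babbaa: {C,S}
  cell(3,8) abbaab: {A,C,S}
  cell(0,6) bababba: {A}
  cell(1,7) ababbaa: {C,S}
  cell(2,8) babbaab: {A,C,S}
  cell(0,7) bababbaa: {A}
  cell(1,8) ababbaab: {A,C,S}
  cell(0,8) bababbaab: {A,C,S}

S ∈ T[0,8] ⇒ YES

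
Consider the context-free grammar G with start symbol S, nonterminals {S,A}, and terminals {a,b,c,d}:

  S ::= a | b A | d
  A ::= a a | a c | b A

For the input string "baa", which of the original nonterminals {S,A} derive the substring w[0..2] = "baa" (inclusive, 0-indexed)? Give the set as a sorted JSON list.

CNF form of G:
  S -> T2 A | a | d
  A -> T0 T0 | T0 T1 | T2 A
  T0 -> a
  T1 -> c
  T2 -> b

CYK fill — only the sub-triangle for w[0..2]:
  T[0,0] 'b' = {T2}  orig:{}
  T[1,1] 'a' = {S,T0}  orig:{S}
  T[2,2] 'a' = {S,T0}  orig:{S}
  T[0,1] 'ba' = ∅
  T[1,2] 'aa' = {A}
  T[0,2] 'baa' = {A,S}

Original NTs in T[0,2] deriving "baa": ["A", "S"]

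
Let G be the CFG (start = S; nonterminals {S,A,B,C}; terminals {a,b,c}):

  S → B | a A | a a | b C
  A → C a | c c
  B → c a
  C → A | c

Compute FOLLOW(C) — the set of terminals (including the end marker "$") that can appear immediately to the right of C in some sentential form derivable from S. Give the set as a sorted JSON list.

FIRST iteration:
[1]
  A via A→c c: +{c}
  B via B→c a: +{c}
  C via C→A: +{c}
  S via S→B: +{c}
  S via S→a A: +{a}
  S via S→b C: +{b}
  FIRST(S)={a,b,c}  FIRST(A)={c}  FIRST(B)={c}  FIRST(C)={c}
[2] (stable)
  FIRST(S)={a,b,c}  FIRST(A)={c}  FIRST(B)={c}  FIRST(C)={c}

FOLLOW sets:
initialize: $ ∈ FOLLOW(S)
pass 1:
  A→C a: FOLLOW(C) ⊇ FIRST(a) = {a}; new: +{a}
  C→A: FOLLOW(A) ⊇ FOLLOW(C) ⊇ {a}; new: +{a}
  S→B: FOLLOW(B) ⊇ FOLLOW(S) ⊇ {$}; new: +{$}
  S→a A: FOLLOW(A) ⊇ FOLLOW(S) ⊇ {$}; new: +{$}
  S→b C: FOLLOW(C) ⊇ FOLLOW(S) ⊇ {$}; new: +{$}
  FOLLOW(S)={$}  FOLLOW(A)={$,a}  FOLLOW(B)={$}  FOLLOW(C)={$,a}
pass 2: done
  FOLLOW(S)={$}  FOLLOW(A)={$,a}  FOLLOW(B)={$}  FOLLOW(C)={$,a}

FOLLOW(C) = ["$", "a"]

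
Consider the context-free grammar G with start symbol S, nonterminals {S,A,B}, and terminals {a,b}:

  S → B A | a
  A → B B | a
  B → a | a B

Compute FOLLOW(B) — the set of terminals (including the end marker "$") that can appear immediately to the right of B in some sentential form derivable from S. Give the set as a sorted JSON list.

FIRST iteration:
pass 1:
  A via A→a: +{a}
  B via B→a: +{a}
  S via S→B A: +{a}
  S: {a}  A: {a}  B: {a}
pass 2: — fixpoint
  S: {a}  A: {a}  B: {a}

FOLLOW iteration:
FOLLOW(S) := {$}
pass 1:
  A→B B: FOLLOW(B) ⊇ FIRST(B) = {a}; new: +{a}
  S→B A: FOLLOW(A) ⊇ FOLLOW(S) ⊇ {$}; new: +{$}
  FOLLOW(S)={$}  FOLLOW(A)={$}  FOLLOW(B)={a}
pass 2:
  A→B B: FOLLOW(B) ⊇ FOLLOW(A) ⊇ {$}; new: +{$}
  FOLLOW(S)={$}  FOLLOW(A)={$}  FOLLOW(B)={$,a}
pass 3: (no change)
  FOLLOW(S)={$}  FOLLOW(A)={$}  FOLLOW(B)={$,a}

FOLLOW(B) = ["$", "a"]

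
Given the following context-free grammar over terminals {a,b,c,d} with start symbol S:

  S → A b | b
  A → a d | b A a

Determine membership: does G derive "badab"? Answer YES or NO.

CNF form of G:
  S -> A T2 | b
  A -> T0 T1 | T2 X3
  T0 -> a
  T1 -> d
  T2 -> b
  X3 -> A T0

Fill CYK table bottom-up:
  cell(0,0) b: {S,T2}  orig:{S}
  cell(1,1) a: {T0}  orig:{}
  cell(2,2) d: {T1}  orig:{}
  cell(3,3) a: {T0}  orig:{}
  cell(4,4) b: {S,T2}  orig:{S}
  cell(0,1) ba: ∅
  cell(1,2) ad: {A}
  cell(2,3) da: ∅
  cell(3,4) ab: ∅
  cell(0,2) bad: ∅
  cell(1,3) ada: {X3}  orig:{}
  cell(2,4) dab: ∅
  cell(0,3) bada: {A}
  cell(1,4) adab: ∅
  cell(0,4) badab: {S}

S ∈ T[0,4] ⇒ YES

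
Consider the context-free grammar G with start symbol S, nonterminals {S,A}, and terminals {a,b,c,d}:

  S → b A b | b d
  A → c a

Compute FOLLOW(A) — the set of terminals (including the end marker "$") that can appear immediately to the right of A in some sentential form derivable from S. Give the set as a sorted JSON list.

Compute FIRST by fixpoint:
iter 1:
  A via A→c a: +{c}
  S via S→b A b: +{b}
  S: {b}  A: {c}
iter 2: (stable)
  S: {b}  A: {c}

Compute FOLLOW by fixpoint:
FOLLOW(S) := {$}
pass 1:
  S→b A b: FOLLOW(A) ⊇ FIRST(b) = {b}; new: +{b}
  FOLLOW[S]={$}  FOLLOW[A]={b}
pass 2: done
  FOLLOW[S]={$}  FOLLOW[A]={b}

FOLLOW(A) = ["b"]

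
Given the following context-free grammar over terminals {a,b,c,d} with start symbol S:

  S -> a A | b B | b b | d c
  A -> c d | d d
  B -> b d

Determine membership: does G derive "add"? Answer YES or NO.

CNF form of G:
  S -> T1 T0 | T2 B | T2 T2 | T3 A
  A -> T0 T1 | T1 T1
  B -> T2 T1
  T0 -> c
  T1 -> d
  T2 -> b
  T3 -> a

CYK table (by increasing span):
  cell(0,0) a: {T3}  orig:{}
  cell(1,1) d: {T1}  orig:{}
  cell(2,2) d: {T1}  orig:{}
  cell(0,1) ad: ∅
  cell(1,2) dd: {A}
  cell(0,2) add: {S}

S ∈ T[0,2] ⇒ YES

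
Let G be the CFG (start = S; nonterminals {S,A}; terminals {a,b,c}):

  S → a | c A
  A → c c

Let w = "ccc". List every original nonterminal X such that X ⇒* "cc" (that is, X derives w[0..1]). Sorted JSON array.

CNF form of G:
  S -> T0 A | a
  A -> T0 T0
  T0 -> c

CYK fill, restricted to cells inside w[0..1]:
  [0..0]={T0}  "c"  orig:{}
  [1..1]={T0}  "c"  orig:{}
  [0..1]={A}  "cc"

Original NTs in T[0,1] deriving "cc": ["A"]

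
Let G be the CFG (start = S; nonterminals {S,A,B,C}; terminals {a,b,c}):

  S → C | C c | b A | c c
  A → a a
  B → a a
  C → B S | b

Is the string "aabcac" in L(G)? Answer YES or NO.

Convert to CNF:
  S -> B S | C T1 | T1 T1 | T2 A | b
  A -> T0 T0
  B -> T0 T0
  C -> B S | b
  T0 -> a
  T1 -> c
  T2 -> b

CYK table (by increasing span):
  cell(0,0) a: {T0}  orig:{}
  cell(1,1) a: {T0}  orig:{}
  cell(2,2) b: {C,S,T2}  orig:{C,S}
  cell(3,3) c: {T1}  orig:{}
  cell(4,4) a: {T0}  orig:{}
  cell(5,5) c: {T1}  orig:{}
  cell(0,1) aa: {A,B}
  cell(1,2) ab: ∅
  cell(2,3) bc: {S}
  cell(3,4) ca: ∅
  cell(4,5) ac: ∅
  cell(0,2) aab: {C,S}
  cell(1,3) abc: ∅
  cell(2,4) bca: ∅
  cell(3,5) cac: ∅
  cell(0,3) aabc: {C,S}
  cell(1,4) abca: ∅
  cell(2,5) bcac: ∅
  cell(0,4) aabca: ∅
  cell(1,5) abcac: ∅
  cell(0,5) aabcac: ∅

S ∉ T[0,5] ⇒ NO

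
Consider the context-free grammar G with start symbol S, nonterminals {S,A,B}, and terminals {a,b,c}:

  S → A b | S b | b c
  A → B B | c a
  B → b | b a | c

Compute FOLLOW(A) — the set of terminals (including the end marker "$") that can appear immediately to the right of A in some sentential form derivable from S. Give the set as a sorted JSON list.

FIRST sets, iterate to fixpoint:
[1]
  A via A→c a: +{c}
  B via B→b: +{b}
  B via B→c: +{c}
  S via S→A b: +{c}
  S via S→b c: +{b}
  S: {b,c}  A: {c}  B: {b,c}
[2]
  A via A→B B: +{b}
  S: {b,c}  A: {b,c}  B: {b,c}
[3] done
  S: {b,c}  A: {b,c}  B: {b,c}

Compute FOLLOW by fixpoint:
seed FOLLOW(S) with $
round 1:
  A→B B: FOLLOW(B) ⊇ FIRST(B) = {b,c}; new: +{b,c}
  S→A b: FOLLOW(A) ⊇ FIRST(b) = {b}; new: +{b}
  S→S b: FOLLOW(S) ⊇ FIRST(b) = {b}; new: +{b}
  S: {$,b}  A: {b}  B: {b,c}
round 2: done
  S: {$,b}  A: {b}  B: {b,c}

FOLLOW(A) = ["b"]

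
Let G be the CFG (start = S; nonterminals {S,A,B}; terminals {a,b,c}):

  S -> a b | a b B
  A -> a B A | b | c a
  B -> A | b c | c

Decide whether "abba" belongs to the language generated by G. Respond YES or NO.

CNF form of G:
  S -> T0 T2 | T0 X5
  A -> T0 X3 | T1 T0 | b
  B -> T0 X4 | T1 T0 | T2 T1 | b | c
  T0 -> a
  T1 -> c
  T2 -> b
  X3 -> B A
  X4 -> B A
  X5 -> T2 B

Fill CYK table bottom-up:
  [0..0]={T0}  "a"  orig:{}
  [1..1]={A,B,T2}  "b"  orig:{A,B}
  [2..2]={A,B,T2}  "b"  orig:{A,B}
  [3..3]={T0}  "a"  orig:{}
  [0..1]={S}  "ab"
  [1..2]={X3,X4,X5}  "bb"  orig:{}
  [2..3]=∅  "ba"
  [0..2]={A,B,S}  "abb"
  [1..3]=∅  "bba"
  [0..3]=∅  "abba"

S ∉ T[0,3] ⇒ NO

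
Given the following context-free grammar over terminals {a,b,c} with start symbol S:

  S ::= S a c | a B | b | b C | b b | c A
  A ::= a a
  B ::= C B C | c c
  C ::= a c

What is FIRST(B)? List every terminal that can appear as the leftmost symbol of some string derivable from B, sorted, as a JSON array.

FIRST iteration:
iter 1:
  A via A→a a: +{a}
  B via B→c c: +{c}
  C via C→a c: +{a}
  S via S→a B: +{a}
  S via S→b: +{b}
  S via S→c A: +{c}
  FIRST(S)={a,b,c}  FIRST(A)={a}  FIRST(B)={c}  FIRST(C)={a}
iter 2:
  B via B→C B C: +{a}
  FIRST(S)={a,b,c}  FIRST(A)={a}  FIRST(B)={a,c}  FIRST(C)={a}
iter 3: (no change)
  FIRST(S)={a,b,c}  FIRST(A)={a}  FIRST(B)={a,c}  FIRST(C)={a}

FIRST(B) = ["a", "c"]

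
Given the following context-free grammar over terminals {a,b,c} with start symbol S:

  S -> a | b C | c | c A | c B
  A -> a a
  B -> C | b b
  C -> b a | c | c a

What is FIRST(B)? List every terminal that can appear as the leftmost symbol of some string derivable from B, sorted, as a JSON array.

FIRST iteration:
[1]
  A via A→a a: +{a}
  B via B→b b: +{b}
  C via C→b a: +{b}
  C via C→c: +{c}
  S via S→a: +{a}
  S via S→b C: +{b}
  S via S→c: +{c}
  FIRST[S]={a,b,c}  FIRST[A]={a}  FIRST[B]={b}  FIRST[C]={b,c}
[2]
  B via B→C: +{c}
  FIRST[S]={a,b,c}  FIRST[A]={a}  FIRST[B]={b,c}  FIRST[C]={b,c}
[3] (no change)
  FIRST[S]={a,b,c}  FIRST[A]={a}  FIRST[B]={b,c}  FIRST[C]={b,c}

FIRST(B) = ["b", "c"]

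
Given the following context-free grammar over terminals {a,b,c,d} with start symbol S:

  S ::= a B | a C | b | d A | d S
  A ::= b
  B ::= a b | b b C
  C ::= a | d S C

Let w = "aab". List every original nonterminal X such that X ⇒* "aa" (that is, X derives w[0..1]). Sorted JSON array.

CNF form of G:
  S -> T0 B | T0 C | T2 A | T2 S | b
  A -> b
  B -> T0 T1 | T1 X3
  C -> T2 X4 | a
  T0 -> a
  T1 -> b
  T2 -> d
  X3 -> T1 C
  X4 -> S C

CYK table (by increasing span) (cells [i..j] with 0 ≤ i ≤ j ≤ 1 only):
  cell(0,0) a: {C,T0}  orig:{C}
  cell(1,1) a: {C,T0}  orig:{C}
  cell(0,1) aa: {S}

Original NTs in T[0,1] deriving "aa": ["S"]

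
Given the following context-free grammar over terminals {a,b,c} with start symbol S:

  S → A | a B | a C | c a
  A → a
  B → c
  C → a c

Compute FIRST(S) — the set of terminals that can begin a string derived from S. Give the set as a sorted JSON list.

FIRST iteration:
iter 1:
  A via A→a: +{a}
  B via B→c: +{c}
  C via C→a c: +{a}
  S via S→A: +{a}
  S via S→c a: +{c}
  FIRST(S)={a,c}  FIRST(A)={a}  FIRST(B)={c}  FIRST(C)={a}
iter 2: (no change)
  FIRST(S)={a,c}  FIRST(A)={a}  FIRST(B)={c}  FIRST(C)={a}

FIRST(S) = ["a", "c"]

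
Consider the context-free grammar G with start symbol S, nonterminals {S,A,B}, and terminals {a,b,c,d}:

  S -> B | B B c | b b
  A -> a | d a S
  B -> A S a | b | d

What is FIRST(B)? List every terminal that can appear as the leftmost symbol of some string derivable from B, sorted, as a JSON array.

Compute FIRST by fixpoint:
round 1:
  A via A→a: +{a}
  A via A→d a S: +{d}
  B via B→A S a: +{a,d}
  B via B→b: +{b}
  S via S→B: +{a,b,d}
  S: {a,b,d}  A: {a,d}  B: {a,b,d}
round 2: — fixpoint
  S: {a,b,d}  A: {a,d}  B: {a,b,d}

FIRST(B) = ["a", "b", "d"]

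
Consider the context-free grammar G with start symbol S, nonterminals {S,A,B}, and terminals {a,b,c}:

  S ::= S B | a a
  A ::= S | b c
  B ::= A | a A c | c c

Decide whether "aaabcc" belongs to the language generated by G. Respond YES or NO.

CNF form of G:
  S -> S B | T0 T0
  A -> S B | T0 T0 | T1 T2
  B -> S B | T0 T0 | T0 X3 | T1 T2 | T2 T2
  T0 -> a
  T1 -> b
  T2 -> c
  X3 -> A T2

CYK table (by increasing span):
  [0..0]={T0}  "a"  orig:{}
  [1..1]={T0}  "a"  orig:{}
  [2..2]={T0}  "a"  orig:{}
  [3..3]={T1}  "b"  orig:{}
  [4..4]={T2}  "c"  orig:{}
  [5..5]={T2}  "c"  orig:{}
  [0..1]={A,B,S}  "aa"
  [1..2]={A,B,S}  "aa"
  [2..3]=∅  "ab"
  [3..4]={A,B}  "bc"
  [4..5]={B}  "cc"
  [0..2]=∅  "aaa"
  [1..3]=∅  "aab"
  [2..4]=∅  "abc"
  [3..5]={X3}  "bcc"  orig:{}
  [0..3]=∅  "aaab"
  [1..4]={A,B,S}  "aabc"
  [2..5]={B}  "abcc"
  [0..4]=∅  "aaabc"
  [1..5]={X3}  "aabcc"  orig:{}
  [0..5]={A,B,S}  "aaabcc"

S ∈ T[0,5] ⇒ YES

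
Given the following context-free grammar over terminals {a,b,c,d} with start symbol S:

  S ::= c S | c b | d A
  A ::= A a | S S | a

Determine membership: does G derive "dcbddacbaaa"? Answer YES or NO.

CNF form of G:
  S -> T1 S | T1 T2 | T3 A
  A -> A T0 | S S | a
  T0 -> a
  T1 -> c
  T2 -> b
  T3 -> d

Fill CYK table bottom-up:
  [0..0]={T3}  "d"  orig:{}
  [1..1]={T1}  "c"  orig:{}
  [2..2]={T2}  "b"  orig:{}
  [3..3]={T3}  "d"  orig:{}
  [4..4]={T3}  "d"  orig:{}
  [5..5]={A,T0}  "a"  orig:{A}
  [6..6]={T1}  "c"  orig:{}
  [7..7]={T2}  "b"  orig:{}
  [8..8]={A,T0}  "a"  orig:{A}
  [9..9]={A,T0}  "a"  orig:{A}
  [10..10]={A,T0}  "a"  orig:{A}
  [0..1]=∅  "dc"
  [1..2]={S}  "cb"
  [2..3]=∅  "bd"
  [3..4]=∅  "dd"
  [4..5]={S}  "da"
  [5..6]=∅  "ac"
  [6..7]={S}  "cb"
  [7..8]=∅  "ba"
  [8..9]={A}  "aa"
  [9..10]={A}  "aa"
  [0..2]=∅  "dcb"
  [1..3]=∅  "cbd"
  [2..4]=∅  "bdd"
  [3..5]=∅  "dda"
  [4..6]=∅  "dac"
  [5..7]=∅  "acb"
  [6..8]=∅  "cba"
  [7..9]=∅  "baa"
  [8..10]={A}  "aaa"
  [0..3]=∅  "dcbd"
  [1..4]=∅  "cbdd"
  [2..5]=∅  "bdda"
  [3..6]=∅  "ddac"
  [4..7]={A}  "dacb"
  [5..8]=∅  "acba"
  [6..9]=∅  "cbaa"
  [7..10]=∅  "baaa"
  [0..4]=∅  "dcbdd"
  [1..5]=∅  "cbdda"
  [2..6]=∅  "bddac"
  [3..7]={S}  "ddacb"
  [4..8]={A}  "dacba"
  [5..9]=∅  "acbaa"
  [6..10]=∅  "cbaaa"
  [0..5]=∅  "dcbdda"
  [1..6]=∅  "cbddac"
  [2..7]=∅  "bddacb"
  [3..8]={S}  "ddacba"
  [4..9]={A}  "dacbaa"
  [5..10]=∅  "acbaaa"
  [0..6]=∅  "dcbddac"
  [1..7]={A}  "cbddacb"
  [2..8]=∅  "bddacba"
  [3..9]={S}  "ddacbaa"
  [4..10]={A}  "dacbaaa"
  [0..7]={S}  "dcbddacb"
  [1..8]={A}  "cbddacba"
  [2..9]=∅  "bddacbaa"
  [3..10]={S}  "ddacbaaa"
  [0..8]={S}  "dcbddacba"
  [1..9]={A}  "cbddacbaa"
  [2..10]=∅  "bddacbaaa"
  [0..9]={S}  "dcbddacbaa"
  [1..10]={A}  "cbddacbaaa"
  [0..10]={S}  "dcbddacbaaa"

S ∈ T[0,10] ⇒ YES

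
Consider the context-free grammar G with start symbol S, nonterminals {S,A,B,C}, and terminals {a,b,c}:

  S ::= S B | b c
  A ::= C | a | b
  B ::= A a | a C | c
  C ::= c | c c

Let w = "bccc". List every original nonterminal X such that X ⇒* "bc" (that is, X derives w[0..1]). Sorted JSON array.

CNF form of G:
  S -> S B | T2 T0
  A -> T0 T0 | a | b | c
  B -> A T1 | T1 C | c
  C -> T0 T0 | c
  T0 -> c
  T1 -> a
  T2 -> b

CYK fill — only the sub-triangle for w[0..1]:
  T[0,0] 'b' = {A,T2}  orig:{A}
  T[1,1] 'c' = {A,B,C,T0}  orig:{A,B,C}
  T[0,1] 'bc' = {S}

Original NTs in T[0,1] deriving "bc": ["S"]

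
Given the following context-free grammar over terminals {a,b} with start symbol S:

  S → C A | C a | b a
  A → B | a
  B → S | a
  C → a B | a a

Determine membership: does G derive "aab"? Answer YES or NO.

Convert to CNF:
  S -> C A | C T0 | T1 T0
  A -> C A | C T0 | T1 T0 | a
  B -> C A | C T0 | T1 T0 | a
  C -> T0 B | T0 T0
  T0 -> a
  T1 -> b

Fill CYK table bottom-up:
  cell(0,0) a: {A,B,T0}  orig:{A,B}
  cell(1,1) a: {A,B,T0}  orig:{A,B}
  cell(2,2) b: {T1}  orig:{}
  cell(0,1) aa: {C}
  cell(1,2) ab: ∅
  cell(0,2) aab: ∅

S ∉ T[0,2] ⇒ NO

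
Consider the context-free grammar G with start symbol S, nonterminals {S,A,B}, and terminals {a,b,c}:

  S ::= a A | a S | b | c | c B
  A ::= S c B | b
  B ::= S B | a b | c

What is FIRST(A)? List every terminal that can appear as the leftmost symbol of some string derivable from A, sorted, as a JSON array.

Compute FIRST by fixpoint:
round 1:
  A via A→b: +{b}
  B via B→a b: +{a}
  B via B→c: +{c}
  S via S→a A: +{a}
  S via S→b: +{b}
  S via S→c: +{c}
  FIRST(S)={a,b,c}  FIRST(A)={b}  FIRST(B)={a,c}
round 2:
  A via A→S c B: +{a,c}
  B via B→S B: +{b}
  FIRST(S)={a,b,c}  FIRST(A)={a,b,c}  FIRST(B)={a,b,c}
round 3: (stable)
  FIRST(S)={a,b,c}  FIRST(A)={a,b,c}  FIRST(B)={a,b,c}

FIRST(A) = ["a", "b", "c"]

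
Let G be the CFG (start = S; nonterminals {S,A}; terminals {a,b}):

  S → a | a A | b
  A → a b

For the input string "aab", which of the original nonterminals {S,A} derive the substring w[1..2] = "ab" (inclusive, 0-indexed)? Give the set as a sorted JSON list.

Convert to CNF:
  S -> T0 A | a | b
  A -> T0 T1
  T0 -> a
  T1 -> b

Fill CYK table bottom-up (cells [i..j] with 1 ≤ i ≤ j ≤ 2 only):
  cell(1,1) a: {S,T0}  orig:{S}
  cell(2,2) b: {S,T1}  orig:{S}
  cell(1,2) ab: {A}

Original NTs in T[1,2] deriving "ab": ["A"]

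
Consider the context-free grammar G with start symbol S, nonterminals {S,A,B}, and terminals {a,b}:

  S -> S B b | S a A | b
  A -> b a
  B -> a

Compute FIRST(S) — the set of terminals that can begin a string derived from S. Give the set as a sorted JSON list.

FIRST sets, iterate to fixpoint:
[1]
  A via A→b a: +{b}
  B via B→a: +{a}
  S via S→b: +{b}
  FIRST[S]={b}  FIRST[A]={b}  FIRST[B]={a}
[2] — fixpoint
  FIRST[S]={b}  FIRST[A]={b}  FIRST[B]={a}

FIRST(S) = ["b"]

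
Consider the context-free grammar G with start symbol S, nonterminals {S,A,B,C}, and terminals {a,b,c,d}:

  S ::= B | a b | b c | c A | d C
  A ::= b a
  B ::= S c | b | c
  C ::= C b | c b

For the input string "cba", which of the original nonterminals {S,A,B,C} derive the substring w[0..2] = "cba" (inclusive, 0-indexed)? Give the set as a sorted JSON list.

Convert to CNF:
  S -> S T2 | T0 T2 | T1 T0 | T2 A | T3 C | b | c
  A -> T0 T1
  B -> S T2 | b | c
  C -> C T0 | T2 T0
  T0 -> b
  T1 -> a
  T2 -> c
  T3 -> d

CYK table (by increasing span), restricted to cells inside w[0..2]:
  [0..0]={B,S,T2}  "c"  orig:{B,S}
  [1..1]={B,S,T0}  "b"  orig:{B,S}
  [2..2]={T1}  "a"  orig:{}
  [0..1]={C}  "cb"
  [1..2]={A}  "ba"
  [0..2]={S}  "cba"

Original NTs in T[0,2] deriving "cba": ["S"]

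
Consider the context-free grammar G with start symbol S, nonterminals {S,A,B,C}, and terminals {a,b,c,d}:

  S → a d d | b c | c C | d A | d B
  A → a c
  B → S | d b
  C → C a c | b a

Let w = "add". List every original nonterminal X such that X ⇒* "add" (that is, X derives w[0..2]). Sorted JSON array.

CNF form of G:
  S -> T0 X6 | T1 C | T2 A | T2 B | T3 T1
  A -> T0 T1
  B -> T0 X4 | T1 C | T2 A | T2 B | T2 T3 | T3 T1
  C -> C X5 | T3 T0
  T0 -> a
  T1 -> c
  T2 -> d
  T3 -> b
  X4 -> T2 T2
  X5 -> T0 T1
  X6 -> T2 T2

CYK table (by increasing span) (cells [i..j] with 0 ≤ i ≤ j ≤ 2 only):
  T[0,0] 'a' = {T0}  orig:{}
  T[1,1] 'd' = {T2}  orig:{}
  T[2,2] 'd' = {T2}  orig:{}
  T[0,1] 'ad' = ∅
  T[1,2] 'dd' = {X4,X6}  orig:{}
  T[0,2] 'add' = {B,S}

Original NTs in T[0,2] deriving "add": ["B", "S"]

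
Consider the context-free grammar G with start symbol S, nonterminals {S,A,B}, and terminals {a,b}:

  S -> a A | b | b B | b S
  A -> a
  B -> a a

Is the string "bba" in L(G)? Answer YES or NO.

Convert to CNF:
  S -> T0 A | T1 B | T1 S | b
  A -> a
  B -> T0 T0
  T0 -> a
  T1 -> b

CYK table (by increasing span):
  [0..0]={S,T1}  "b"  orig:{S}
  [1..1]={S,T1}  "b"  orig:{S}
  [2..2]={A,T0}  "a"  orig:{A}
  [0..1]={S}  "bb"
  [1..2]=∅  "ba"
  [0..2]=∅  "bba"

S ∉ T[0,2] ⇒ NO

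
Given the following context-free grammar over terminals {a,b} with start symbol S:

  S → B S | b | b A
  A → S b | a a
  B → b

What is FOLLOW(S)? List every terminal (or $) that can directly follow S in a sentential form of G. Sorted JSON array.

FIRST iteration:
round 1:
  A via A→a a: +{a}
  B via B→b: +{b}
  S via S→B S: +{b}
  FIRST(S)={b}  FIRST(A)={a}  FIRST(B)={b}
round 2:
  A via A→S b: +{b}
  FIRST(S)={b}  FIRST(A)={a,b}  FIRST(B)={b}
round 3: (stable)
  FIRST(S)={b}  FIRST(A)={a,b}  FIRST(B)={b}

Compute FOLLOW by fixpoint:
seed FOLLOW(S) with $
pass 1:
  A→S b: FOLLOW(S) ⊇ FIRST(b) = {b}; new: +{b}
  S→B S: FOLLOW(B) ⊇ FIRST(S) = {b}; new: +{b}
  S→b A: FOLLOW(A) ⊇ FOLLOW(S) ⊇ {$,b}; new: +{$,b}
  FOLLOW[S]={$,b}  FOLLOW[A]={$,b}  FOLLOW[B]={b}
pass 2: done
  FOLLOW[S]={$,b}  FOLLOW[A]={$,b}  FOLLOW[B]={b}

FOLLOW(S) = ["$", "b"]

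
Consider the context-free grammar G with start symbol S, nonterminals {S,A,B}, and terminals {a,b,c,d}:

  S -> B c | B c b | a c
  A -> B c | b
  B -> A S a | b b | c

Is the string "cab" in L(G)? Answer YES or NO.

Convert to CNF:
  S -> B T0 | B X4 | T1 T0
  A -> B T0 | b
  B -> A X3 | T2 T2 | c
  T0 -> c
  T1 -> a
  T2 -> b
  X3 -> S T1
  X4 -> T0 T2

CYK fill:
  cell(0,0) c: {B,T0}  orig:{B}
  cell(1,1) a: {T1}  orig:{}
  cell(2,2) b: {A,T2}  orig:{A}
  cell(0,1) ca: ∅
  cell(1,2) ab: ∅
  cell(0,2) cab: ∅

S ∉ T[0,2] ⇒ NO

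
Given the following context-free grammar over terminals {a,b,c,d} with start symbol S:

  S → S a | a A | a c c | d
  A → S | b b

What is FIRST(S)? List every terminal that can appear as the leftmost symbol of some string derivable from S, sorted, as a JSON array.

FIRST sets, iterate to fixpoint:
[1]
  A via A→b b: +{b}
  S via S→a A: +{a}
  S via S→d: +{d}
  FIRST[S]={a,d}  FIRST[A]={b}
[2]
  A via A→S: +{a,d}
  FIRST[S]={a,d}  FIRST[A]={a,b,d}
[3] (stable)
  FIRST[S]={a,d}  FIRST[A]={a,b,d}

FIRST(S) = ["a", "d"]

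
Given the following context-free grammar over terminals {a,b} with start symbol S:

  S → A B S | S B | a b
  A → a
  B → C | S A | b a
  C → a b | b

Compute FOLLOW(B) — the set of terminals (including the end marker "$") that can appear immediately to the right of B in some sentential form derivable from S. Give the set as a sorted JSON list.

Compute FIRST by fixpoint:
pass 1:
  A via A→a: +{a}
  B via B→b a: +{b}
  C via C→a b: +{a}
  C via C→b: +{b}
  S via S→A B S: +{a}
  FIRST[S]={a}  FIRST[A]={a}  FIRST[B]={b}  FIRST[C]={a,b}
pass 2:
  B via B→C: +{a}
  FIRST[S]={a}  FIRST[A]={a}  FIRST[B]={a,b}  FIRST[C]={a,b}
pass 3: done
  FIRST[S]={a}  FIRST[A]={a}  FIRST[B]={a,b}  FIRST[C]={a,b}

FOLLOW sets:
seed FOLLOW(S) with $
iter 1:
  B→S A: FOLLOW(S) ⊇ FIRST(A) = {a}; new: +{a}
  S→A B S: FOLLOW(A) ⊇ FIRST(B) = {a,b}; new: +{a,b}
  S→A B S: FOLLOW(B) ⊇ FIRST(S) = {a}; new: +{a}
  S→S B: FOLLOW(S) ⊇ FIRST(B) = {a,b}; new: +{b}
  S→S B: FOLLOW(B) ⊇ FOLLOW(S) ⊇ {$,a,b}; new: +{$,b}
  FOLLOW(S)={$,a,b}  FOLLOW(A)={a,b}  FOLLOW(B)={$,a,b}  FOLLOW(C)={}
iter 2:
  B→C: FOLLOW(C) ⊇ FOLLOW(B) ⊇ {$,a,b}; new: +{$,a,b}
  B→S A: FOLLOW(A) ⊇ FOLLOW(B) ⊇ {$,a,b}; new: +{$}
  FOLLOW(S)={$,a,b}  FOLLOW(A)={$,a,b}  FOLLOW(B)={$,a,b}  FOLLOW(C)={$,a,b}
iter 3: (stable)
  FOLLOW(S)={$,a,b}  FOLLOW(A)={$,a,b}  FOLLOW(B)={$,a,b}  FOLLOW(C)={$,a,b}

FOLLOW(B) = ["$", "a", "b"]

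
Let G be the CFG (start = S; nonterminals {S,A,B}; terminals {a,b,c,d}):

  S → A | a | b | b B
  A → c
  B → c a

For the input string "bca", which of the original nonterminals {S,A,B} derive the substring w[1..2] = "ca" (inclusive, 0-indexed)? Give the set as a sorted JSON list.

Convert to CNF:
  S -> T2 B | a | b | c
  A -> c
  B -> T0 T1
  T0 -> c
  T1 -> a
  T2 -> b

CYK table (by increasing span) (cells [i..j] with 1 ≤ i ≤ j ≤ 2 only):
  cell(1,1) c: {A,S,T0}  orig:{A,S}
  cell(2,2) a: {S,T1}  orig:{S}
  cell(1,2) ca: {B}

Original NTs in T[1,2] deriving "ca": ["B"]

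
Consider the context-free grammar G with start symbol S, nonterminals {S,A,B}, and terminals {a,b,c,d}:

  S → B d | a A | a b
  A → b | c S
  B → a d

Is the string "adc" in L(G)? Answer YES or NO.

Convert to CNF:
  S -> B T2 | T1 A | T1 T3
  A -> T0 S | b
  B -> T1 T2
  T0 -> c
  T1 -> a
  T2 -> d
  T3 -> b

CYK table (by increasing span):
  T[0,0] 'a' = {T1}  orig:{}
  T[1,1] 'd' = {T2}  orig:{}
  T[2,2] 'c' = {T0}  orig:{}
  T[0,1] 'ad' = {B}
  T[1,2] 'dc' = ∅
  T[0,2] 'adc' = ∅

S ∉ T[0,2] ⇒ NO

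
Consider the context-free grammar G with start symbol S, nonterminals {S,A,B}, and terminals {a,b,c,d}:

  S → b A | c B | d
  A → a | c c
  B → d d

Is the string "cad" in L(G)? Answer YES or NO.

CNF form of G:
  S -> T0 B | T2 A | d
  A -> T0 T0 | a
  B -> T1 T1
  T0 -> c
  T1 -> d
  T2 -> b

CYK table (by increasing span):
  cell(0,0) c: {T0}  orig:{}
  cell(1,1) a: {A}
  cell(2,2) d: {S,T1}  orig:{S}
  cell(0,1) ca: ∅
  cell(1,2) ad: ∅
  cell(0,2) cad: ∅

S ∉ T[0,2] ⇒ NO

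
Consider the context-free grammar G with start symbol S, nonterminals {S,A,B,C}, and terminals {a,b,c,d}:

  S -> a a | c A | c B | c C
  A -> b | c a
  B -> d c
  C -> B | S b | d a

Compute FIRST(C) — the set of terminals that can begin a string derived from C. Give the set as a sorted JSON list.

FIRST iteration:
iter 1:
  A via A→b: +{b}
  A via A→c a: +{c}
  B via B→d c: +{d}
  C via C→B: +{d}
  S via S→a a: +{a}
  S via S→c A: +{c}
  FIRST(S)={a,c}  FIRST(A)={b,c}  FIRST(B)={d}  FIRST(C)={d}
iter 2:
  C via C→S b: +{a,c}
  FIRST(S)={a,c}  FIRST(A)={b,c}  FIRST(B)={d}  FIRST(C)={a,c,d}
iter 3: (no change)
  FIRST(S)={a,c}  FIRST(A)={b,c}  FIRST(B)={d}  FIRST(C)={a,c,d}

FIRST(C) = ["a", "c", "d"]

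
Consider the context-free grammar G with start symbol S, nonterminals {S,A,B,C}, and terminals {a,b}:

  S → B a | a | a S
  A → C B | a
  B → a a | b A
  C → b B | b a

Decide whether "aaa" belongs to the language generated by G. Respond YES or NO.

CNF form of G:
  S -> B T0 | T0 S | a
  A -> C B | a
  B -> T0 T0 | T1 A
  C -> T1 B | T1 T0
  T0 -> a
  T1 -> b

CYK fill:
  [0..0]={A,S,T0}  "a"  orig:{A,S}
  [1..1]={A,S,T0}  "a"  orig:{A,S}
  [2..2]={A,S,T0}  "a"  orig:{A,S}
  [0..1]={B,S}  "aa"
  [1..2]={B,S}  "aa"
  [0..2]={S}  "aaa"

S ∈ T[0,2] ⇒ YES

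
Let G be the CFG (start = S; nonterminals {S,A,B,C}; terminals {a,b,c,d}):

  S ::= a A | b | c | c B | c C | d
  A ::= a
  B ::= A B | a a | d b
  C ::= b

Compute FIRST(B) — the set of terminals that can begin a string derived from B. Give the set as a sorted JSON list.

Compute FIRST by fixpoint:
[1]
  A via A→a: +{a}
  B via B→A B: +{a}
  B via B→d b: +{d}
  C via C→b: +{b}
  S via S→a A: +{a}
  S via S→b: +{b}
  S via S→c: +{c}
  S via S→d: +{d}
  FIRST(S)={a,b,c,d}  FIRST(A)={a}  FIRST(B)={a,d}  FIRST(C)={b}
[2] — fixpoint
  FIRST(S)={a,b,c,d}  FIRST(A)={a}  FIRST(B)={a,d}  FIRST(C)={b}

FIRST(B) = ["a", "d"]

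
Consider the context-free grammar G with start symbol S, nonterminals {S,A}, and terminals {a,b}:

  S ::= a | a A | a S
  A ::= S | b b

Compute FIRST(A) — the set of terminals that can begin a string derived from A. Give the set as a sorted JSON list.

FIRST sets, iterate to fixpoint:
iter 1:
  A via A→b b: +{b}
  S via S→a: +{a}
  FIRST[S]={a}  FIRST[A]={b}
iter 2:
  A via A→S: +{a}
  FIRST[S]={a}  FIRST[A]={a,b}
iter 3: (stable)
  FIRST[S]={a}  FIRST[A]={a,b}

FIRST(A) = ["a", "b"]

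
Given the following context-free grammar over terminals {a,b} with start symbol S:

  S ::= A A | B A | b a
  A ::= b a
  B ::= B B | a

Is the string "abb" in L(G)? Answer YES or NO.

CNF form of G:
  S -> A A | B A | T0 T1
  A -> T0 T1
  B -> B B | a
  T0 -> b
  T1 -> a

Fill CYK table bottom-up:
  cell(0,0) a: {B,T1}  orig:{B}
  cell(1,1) b: {T0}  orig:{}
  cell(2,2) b: {T0}  orig:{}
  cell(0,1) ab: ∅
  cell(1,2) bb: ∅
  cell(0,2) abb: ∅

S ∉ T[0,2] ⇒ NO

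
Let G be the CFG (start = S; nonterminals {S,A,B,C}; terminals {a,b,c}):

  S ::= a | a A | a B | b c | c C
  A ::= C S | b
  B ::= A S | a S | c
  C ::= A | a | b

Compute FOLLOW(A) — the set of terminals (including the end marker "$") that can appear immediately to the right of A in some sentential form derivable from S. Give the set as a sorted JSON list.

FIRST iteration:
[1]
  A via A→b: +{b}
  B via B→A S: +{b}
  B via B→a S: +{a}
  B via B→c: +{c}
  C via C→A: +{b}
  C via C→a: +{a}
  S via S→a: +{a}
  S via S→b c: +{b}
  S via S→c C: +{c}
  FIRST[S]={a,b,c}  FIRST[A]={b}  FIRST[B]={a,b,c}  FIRST[C]={a,b}
[2]
  A via A→C S: +{a}
  FIRST[S]={a,b,c}  FIRST[A]={a,b}  FIRST[B]={a,b,c}  FIRST[C]={a,b}
[3] (stable)
  FIRST[S]={a,b,c}  FIRST[A]={a,b}  FIRST[B]={a,b,c}  FIRST[C]={a,b}

FOLLOW sets:
FOLLOW(S) := {$}
iter 1:
  A→C S: FOLLOW(C) ⊇ FIRST(S) = {a,b,c}; new: +{a,b,c}
  B→A S: FOLLOW(A) ⊇ FIRST(S) = {a,b,c}; new: +{a,b,c}
  S→a A: FOLLOW(A) ⊇ FOLLOW(S) ⊇ {$}; new: +{$}
  S→a B: FOLLOW(B) ⊇ FOLLOW(S) ⊇ {$}; new: +{$}
  S→c C: FOLLOW(C) ⊇ FOLLOW(S) ⊇ {$}; new: +{$}
  S: {$}  A: {$,a,b,c}  B: {$}  C: {$,a,b,c}
iter 2:
  A→C S: FOLLOW(S) ⊇ FOLLOW(A) ⊇ {$,a,b,c}; new: +{a,b,c}
  S→a B: FOLLOW(B) ⊇ FOLLOW(S) ⊇ {$,a,b,c}; new: +{a,b,c}
  S: {$,a,b,c}  A: {$,a,b,c}  B: {$,a,b,c}  C: {$,a,b,c}
iter 3: (no change)
  S: {$,a,b,c}  A: {$,a,b,c}  B: {$,a,b,c}  C: {$,a,b,c}

FOLLOW(A) = ["$", "a", "b", "c"]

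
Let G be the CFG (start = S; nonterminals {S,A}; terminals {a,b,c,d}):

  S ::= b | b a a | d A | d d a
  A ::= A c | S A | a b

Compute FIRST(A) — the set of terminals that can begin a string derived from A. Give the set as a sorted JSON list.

Compute FIRST by fixpoint:
iter 1:
  A via A→a b: +{a}
  S via S→b: +{b}
  S via S→d A: +{d}
  FIRST(S)={b,d}  FIRST(A)={a}
iter 2:
  A via A→S A: +{b,d}
  FIRST(S)={b,d}  FIRST(A)={a,b,d}
iter 3: (no change)
  FIRST(S)={b,d}  FIRST(A)={a,b,d}

FIRST(A) = ["a", "b", "d"]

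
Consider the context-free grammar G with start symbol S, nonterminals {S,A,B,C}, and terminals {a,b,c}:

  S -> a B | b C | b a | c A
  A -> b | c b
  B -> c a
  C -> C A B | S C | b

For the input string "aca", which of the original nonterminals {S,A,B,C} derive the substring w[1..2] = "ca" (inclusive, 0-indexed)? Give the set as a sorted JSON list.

CNF form of G:
  S -> T0 A | T1 C | T1 T2 | T2 B
  A -> T0 T1 | b
  B -> T0 T2
  C -> C X3 | S C | b
  T0 -> c
  T1 -> b
  T2 -> a
  X3 -> A B

CYK fill (cells [i..j] with 1 ≤ i ≤ j ≤ 2 only):
  cell(1,1) c: {T0}  orig:{}
  cell(2,2) a: {T2}  orig:{}
  cell(1,2) ca: {B}

Original NTs in T[1,2] deriving "ca": ["B"]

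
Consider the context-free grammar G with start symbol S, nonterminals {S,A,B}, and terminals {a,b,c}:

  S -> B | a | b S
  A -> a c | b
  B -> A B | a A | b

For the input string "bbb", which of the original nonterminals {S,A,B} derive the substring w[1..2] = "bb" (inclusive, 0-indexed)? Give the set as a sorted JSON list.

CNF form of G:
  S -> A B | T0 A | T2 S | a | b
  A -> T0 T1 | b
  B -> A B | T0 A | b
  T0 -> a
  T1 -> c
  T2 -> b

Fill CYK table bottom-up (cells [i..j] with 1 ≤ i ≤ j ≤ 2 only):
  cell(1,1) b: {A,B,S,T2}  orig:{A,B,S}
  cell(2,2) b: {A,B,S,T2}  orig:{A,B,S}
  cell(1,2) bb: {B,S}

Original NTs in T[1,2] deriving "bb": ["B", "S"]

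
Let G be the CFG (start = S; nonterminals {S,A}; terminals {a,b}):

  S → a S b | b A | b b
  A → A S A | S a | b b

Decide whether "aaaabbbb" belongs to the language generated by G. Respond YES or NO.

CNF form of G:
  S -> T0 X3 | T1 A | T1 T1
  A -> A X2 | S T0 | T1 T1
  T0 -> a
  T1 -> b
  X2 -> S A
  X3 -> S T1

CYK table (by increasing span):
  T[0,0] 'a' = {T0}  orig:{}
  T[1,1] 'a' = {T0}  orig:{}
  T[2,2] 'a' = {T0}  orig:{}
  T[3,3] 'a' = {T0}  orig:{}
  T[4,4] 'b' = {T1}  orig:{}
  T[5,5] 'b' = {T1}  orig:{}
  T[6,6] 'b' = {T1}  orig:{}
  T[7,7] 'b' = {T1}  orig:{}
  T[0,1] 'aa' = ∅
  T[1,2] 'aa' = ∅
  T[2,3] 'aa' = ∅
  T[3,4] 'ab' = ∅
  T[4,5] 'bb' = {A,S}
  T[5,6] 'bb' = {A,S}
  T[6,7] 'bb' = {A,S}
  T[0,2] 'aaa' = ∅
  T[1,3] 'aaa' = ∅
  T[2,4] 'aab' = ∅
  T[3,5] 'abb' = ∅
  T[4,6] 'bbb' = {S,X3}  orig:{S}
  T[5,7] 'bbb' = {S,X3}  orig:{S}
  T[0,3] 'aaaa' = ∅
  T[1,4] 'aaab' = ∅
  T[2,5] 'aabb' = ∅
  T[3,6] 'abbb' = {S}
  T[4,7] 'bbbb' = {X2,X3}  orig:{}
  T[0,4] 'aaaab' = ∅
  T[1,5] 'aaabb' = ∅
  T[2,6] 'aabbb' = ∅
  T[3,7] 'abbbb' = {S,X3}  orig:{S}
  T[0,5] 'aaaabb' = ∅
  T[1,6] 'aaabbb' = ∅
  T[2,7] 'aabbbb' = {S}
  T[0,6] 'aaaabbb' = ∅
  T[1,7] 'aaabbbb' = ∅
  T[0,7] 'aaaabbbb' = ∅

S ∉ T[0,7] ⇒ NO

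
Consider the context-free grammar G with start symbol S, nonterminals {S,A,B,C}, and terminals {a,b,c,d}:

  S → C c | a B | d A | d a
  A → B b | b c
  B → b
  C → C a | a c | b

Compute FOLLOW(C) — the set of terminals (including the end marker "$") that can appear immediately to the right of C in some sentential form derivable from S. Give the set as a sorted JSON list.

FIRST iteration:
pass 1:
  A via A→b c: +{b}
  B via B→b: +{b}
  C via C→a c: +{a}
  C via C→b: +{b}
  S via S→C c: +{a,b}
  S via S→d A: +{d}
  S: {a,b,d}  A: {b}  B: {b}  C: {a,b}
pass 2: (no change)
  S: {a,b,d}  A: {b}  B: {b}  C: {a,b}

Compute FOLLOW by fixpoint:
FOLLOW(S) := {$}
[1]
  A→B b: FOLLOW(B) ⊇ FIRST(b) = {b}; new: +{b}
  C→C a: FOLLOW(C) ⊇ FIRST(a) = {a}; new: +{a}
  S→C c: FOLLOW(C) ⊇ FIRST(c) = {c}; new: +{c}
  S→a B: FOLLOW(B) ⊇ FOLLOW(S) ⊇ {$}; new: +{$}
  S→d A: FOLLOW(A) ⊇ FOLLOW(S) ⊇ {$}; new: +{$}
  FOLLOW[S]={$}  FOLLOW[A]={$}  FOLLOW[B]={$,b}  FOLLOW[C]={a,c}
[2] (stable)
  FOLLOW[S]={$}  FOLLOW[A]={$}  FOLLOW[B]={$,b}  FOLLOW[C]={a,c}

FOLLOW(C) = ["a", "c"]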